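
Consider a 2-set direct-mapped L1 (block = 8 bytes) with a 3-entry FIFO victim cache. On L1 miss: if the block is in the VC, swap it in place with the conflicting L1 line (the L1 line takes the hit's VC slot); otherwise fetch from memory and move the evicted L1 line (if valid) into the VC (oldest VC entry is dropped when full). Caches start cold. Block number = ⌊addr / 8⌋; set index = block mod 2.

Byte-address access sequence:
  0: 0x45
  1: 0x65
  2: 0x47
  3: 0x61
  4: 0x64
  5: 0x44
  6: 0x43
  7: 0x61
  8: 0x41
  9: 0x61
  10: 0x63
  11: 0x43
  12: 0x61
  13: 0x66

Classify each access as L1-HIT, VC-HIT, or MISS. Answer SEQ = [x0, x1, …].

SEQ = [MISS, MISS, VC-HIT, VC-HIT, L1-HIT, VC-HIT, L1-HIT, VC-HIT, VC-HIT, VC-HIT, L1-HIT, VC-HIT, VC-HIT, L1-HIT]

0: 0x45 (blk 8, set 0) → MISS  vc=[]
1: 0x65 (blk 12, set 0) → MISS  vc=[8]
2: 0x47 (blk 8, set 0) → VC-HIT  vc=[12]
3: 0x61 (blk 12, set 0) → VC-HIT  vc=[8]
4: 0x64 (blk 12, set 0) → L1-HIT  vc=[8]
5: 0x44 (blk 8, set 0) → VC-HIT  vc=[12]
6: 0x43 (blk 8, set 0) → L1-HIT  vc=[12]
7: 0x61 (blk 12, set 0) → VC-HIT  vc=[8]
8: 0x41 (blk 8, set 0) → VC-HIT  vc=[12]
9: 0x61 (blk 12, set 0) → VC-HIT  vc=[8]
10: 0x63 (blk 12, set 0) → L1-HIT  vc=[8]
11: 0x43 (blk 8, set 0) → VC-HIT  vc=[12]
12: 0x61 (blk 12, set 0) → VC-HIT  vc=[8]
13: 0x66 (blk 12, set 0) → L1-HIT  vc=[8]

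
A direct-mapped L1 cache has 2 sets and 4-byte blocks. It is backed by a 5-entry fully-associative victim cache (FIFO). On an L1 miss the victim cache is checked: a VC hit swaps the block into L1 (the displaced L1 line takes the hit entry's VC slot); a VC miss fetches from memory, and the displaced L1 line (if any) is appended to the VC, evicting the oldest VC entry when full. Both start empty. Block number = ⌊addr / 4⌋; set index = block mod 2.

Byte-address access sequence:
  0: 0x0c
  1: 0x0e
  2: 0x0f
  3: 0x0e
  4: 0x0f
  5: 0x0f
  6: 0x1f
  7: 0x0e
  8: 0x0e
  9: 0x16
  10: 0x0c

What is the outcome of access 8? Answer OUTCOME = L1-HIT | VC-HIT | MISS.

OUTCOME = L1-HIT

#0 0xc→b3/s1 MISS; vc=[]
#1 0xe→b3/s1 L1-HIT; vc=[]
#2 0xf→b3/s1 L1-HIT; vc=[]
#3 0xe→b3/s1 L1-HIT; vc=[]
#4 0xf→b3/s1 L1-HIT; vc=[]
#5 0xf→b3/s1 L1-HIT; vc=[]
#6 0x1f→b7/s1 MISS; vc=[3]
#7 0xe→b3/s1 VC-HIT; vc=[7]
#8 0xe→b3/s1 L1-HIT; vc=[7]
#9 0x16→b5/s1 MISS; vc=[7,3]
#10 0xc→b3/s1 VC-HIT; vc=[7,5]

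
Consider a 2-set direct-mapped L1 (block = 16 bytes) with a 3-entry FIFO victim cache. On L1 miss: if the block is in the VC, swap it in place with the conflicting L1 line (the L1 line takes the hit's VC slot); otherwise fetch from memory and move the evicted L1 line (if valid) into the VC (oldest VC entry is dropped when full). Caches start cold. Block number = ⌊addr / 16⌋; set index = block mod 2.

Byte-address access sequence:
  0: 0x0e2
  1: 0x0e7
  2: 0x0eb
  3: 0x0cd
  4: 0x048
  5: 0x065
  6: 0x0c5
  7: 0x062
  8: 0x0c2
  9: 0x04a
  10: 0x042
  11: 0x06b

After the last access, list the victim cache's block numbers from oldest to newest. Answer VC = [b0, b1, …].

VC = [14, 4, 12]

0: 0xe2 (blk 14, set 0) → MISS  vc=[]
1: 0xe7 (blk 14, set 0) → L1-HIT  vc=[]
2: 0xeb (blk 14, set 0) → L1-HIT  vc=[]
3: 0xcd (blk 12, set 0) → MISS  vc=[14]
4: 0x48 (blk 4, set 0) → MISS  vc=[14, 12]
5: 0x65 (blk 6, set 0) → MISS  vc=[14, 12, 4]
6: 0xc5 (blk 12, set 0) → VC-HIT  vc=[14, 6, 4]
7: 0x62 (blk 6, set 0) → VC-HIT  vc=[14, 12, 4]
8: 0xc2 (blk 12, set 0) → VC-HIT  vc=[14, 6, 4]
9: 0x4a (blk 4, set 0) → VC-HIT  vc=[14, 6, 12]
10: 0x42 (blk 4, set 0) → L1-HIT  vc=[14, 6, 12]
11: 0x6b (blk 6, set 0) → VC-HIT  vc=[14, 4, 12]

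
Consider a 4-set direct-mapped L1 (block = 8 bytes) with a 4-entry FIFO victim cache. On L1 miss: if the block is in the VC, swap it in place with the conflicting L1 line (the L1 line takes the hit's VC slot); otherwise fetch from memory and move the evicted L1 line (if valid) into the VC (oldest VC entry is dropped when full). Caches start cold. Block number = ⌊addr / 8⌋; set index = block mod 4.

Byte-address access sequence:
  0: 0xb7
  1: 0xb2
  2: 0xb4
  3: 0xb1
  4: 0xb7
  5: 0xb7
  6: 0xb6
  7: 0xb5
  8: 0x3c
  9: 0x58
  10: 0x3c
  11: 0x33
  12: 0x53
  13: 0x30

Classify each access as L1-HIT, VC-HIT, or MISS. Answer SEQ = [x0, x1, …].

SEQ = [MISS, L1-HIT, L1-HIT, L1-HIT, L1-HIT, L1-HIT, L1-HIT, L1-HIT, MISS, MISS, VC-HIT, MISS, MISS, VC-HIT]

0: 0xb7 (blk 22, set 2) → MISS  vc=[]
1: 0xb2 (blk 22, set 2) → L1-HIT  vc=[]
2: 0xb4 (blk 22, set 2) → L1-HIT  vc=[]
3: 0xb1 (blk 22, set 2) → L1-HIT  vc=[]
4: 0xb7 (blk 22, set 2) → L1-HIT  vc=[]
5: 0xb7 (blk 22, set 2) → L1-HIT  vc=[]
6: 0xb6 (blk 22, set 2) → L1-HIT  vc=[]
7: 0xb5 (blk 22, set 2) → L1-HIT  vc=[]
8: 0x3c (blk 7, set 3) → MISS  vc=[]
9: 0x58 (blk 11, set 3) → MISS  vc=[7]
10: 0x3c (blk 7, set 3) → VC-HIT  vc=[11]
11: 0x33 (blk 6, set 2) → MISS  vc=[11, 22]
12: 0x53 (blk 10, set 2) → MISS  vc=[11, 22, 6]
13: 0x30 (blk 6, set 2) → VC-HIT  vc=[11, 22, 10]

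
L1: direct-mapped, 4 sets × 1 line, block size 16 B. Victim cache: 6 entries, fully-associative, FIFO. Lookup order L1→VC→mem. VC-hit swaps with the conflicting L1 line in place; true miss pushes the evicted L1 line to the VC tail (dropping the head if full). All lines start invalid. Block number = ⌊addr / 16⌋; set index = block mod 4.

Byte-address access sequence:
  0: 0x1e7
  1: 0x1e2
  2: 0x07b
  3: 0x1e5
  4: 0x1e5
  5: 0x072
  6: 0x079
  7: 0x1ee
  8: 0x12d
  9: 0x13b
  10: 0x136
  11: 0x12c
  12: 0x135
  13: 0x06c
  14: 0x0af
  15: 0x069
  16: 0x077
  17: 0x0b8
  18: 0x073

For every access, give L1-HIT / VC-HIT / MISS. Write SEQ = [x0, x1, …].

SEQ = [MISS, L1-HIT, MISS, L1-HIT, L1-HIT, L1-HIT, L1-HIT, L1-HIT, MISS, MISS, L1-HIT, L1-HIT, L1-HIT, MISS, MISS, VC-HIT, VC-HIT, MISS, VC-HIT]

  [0] addr=0x1e7 blk=30 s=2: MISS | VC []
  [1] addr=0x1e2 blk=30 s=2: L1-HIT | VC []
  [2] addr=0x7b blk=7 s=3: MISS | VC []
  [3] addr=0x1e5 blk=30 s=2: L1-HIT | VC []
  [4] addr=0x1e5 blk=30 s=2: L1-HIT | VC []
  [5] addr=0x72 blk=7 s=3: L1-HIT | VC []
  [6] addr=0x79 blk=7 s=3: L1-HIT | VC []
  [7] addr=0x1ee blk=30 s=2: L1-HIT | VC []
  [8] addr=0x12d blk=18 s=2: MISS | VC [30]
  [9] addr=0x13b blk=19 s=3: MISS | VC [30, 7]
  [10] addr=0x136 blk=19 s=3: L1-HIT | VC [30, 7]
  [11] addr=0x12c blk=18 s=2: L1-HIT | VC [30, 7]
  [12] addr=0x135 blk=19 s=3: L1-HIT | VC [30, 7]
  [13] addr=0x6c blk=6 s=2: MISS | VC [30, 7, 18]
  [14] addr=0xaf blk=10 s=2: MISS | VC [30, 7, 18, 6]
  [15] addr=0x69 blk=6 s=2: VC-HIT | VC [30, 7, 18, 10]
  [16] addr=0x77 blk=7 s=3: VC-HIT | VC [30, 19, 18, 10]
  [17] addr=0xb8 blk=11 s=3: MISS | VC [30, 19, 18, 10, 7]
  [18] addr=0x73 blk=7 s=3: VC-HIT | VC [30, 19, 18, 10, 11]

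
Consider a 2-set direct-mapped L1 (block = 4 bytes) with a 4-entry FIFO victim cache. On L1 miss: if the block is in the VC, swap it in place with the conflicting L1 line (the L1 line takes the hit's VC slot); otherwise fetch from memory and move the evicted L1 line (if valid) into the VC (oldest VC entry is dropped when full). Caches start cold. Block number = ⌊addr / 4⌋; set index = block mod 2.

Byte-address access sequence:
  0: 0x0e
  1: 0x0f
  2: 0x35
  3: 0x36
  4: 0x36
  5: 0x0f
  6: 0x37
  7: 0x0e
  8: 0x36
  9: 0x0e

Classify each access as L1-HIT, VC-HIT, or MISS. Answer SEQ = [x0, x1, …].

0: 0xe (blk 3, set 1) → MISS  vc=[]
1: 0xf (blk 3, set 1) → L1-HIT  vc=[]
2: 0x35 (blk 13, set 1) → MISS  vc=[3]
3: 0x36 (blk 13, set 1) → L1-HIT  vc=[3]
4: 0x36 (blk 13, set 1) → L1-HIT  vc=[3]
5: 0xf (blk 3, set 1) → VC-HIT  vc=[13]
6: 0x37 (blk 13, set 1) → VC-HIT  vc=[3]
7: 0xe (blk 3, set 1) → VC-HIT  vc=[13]
8: 0x36 (blk 13, set 1) → VC-HIT  vc=[3]
9: 0xe (blk 3, set 1) → VC-HIT  vc=[13]

SEQ = [MISS, L1-HIT, MISS, L1-HIT, L1-HIT, VC-HIT, VC-HIT, VC-HIT, VC-HIT, VC-HIT]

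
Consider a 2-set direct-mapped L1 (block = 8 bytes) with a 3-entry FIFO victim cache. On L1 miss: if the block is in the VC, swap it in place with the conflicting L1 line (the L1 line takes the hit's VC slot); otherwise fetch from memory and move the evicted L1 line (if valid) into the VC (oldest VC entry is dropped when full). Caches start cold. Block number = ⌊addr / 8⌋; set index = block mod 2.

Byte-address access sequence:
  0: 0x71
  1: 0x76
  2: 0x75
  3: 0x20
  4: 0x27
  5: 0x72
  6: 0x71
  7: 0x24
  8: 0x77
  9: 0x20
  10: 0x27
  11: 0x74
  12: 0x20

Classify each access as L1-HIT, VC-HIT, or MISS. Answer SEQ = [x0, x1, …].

0: 0x71 (blk 14, set 0) → MISS  vc=[]
1: 0x76 (blk 14, set 0) → L1-HIT  vc=[]
2: 0x75 (blk 14, set 0) → L1-HIT  vc=[]
3: 0x20 (blk 4, set 0) → MISS  vc=[14]
4: 0x27 (blk 4, set 0) → L1-HIT  vc=[14]
5: 0x72 (blk 14, set 0) → VC-HIT  vc=[4]
6: 0x71 (blk 14, set 0) → L1-HIT  vc=[4]
7: 0x24 (blk 4, set 0) → VC-HIT  vc=[14]
8: 0x77 (blk 14, set 0) → VC-HIT  vc=[4]
9: 0x20 (blk 4, set 0) → VC-HIT  vc=[14]
10: 0x27 (blk 4, set 0) → L1-HIT  vc=[14]
11: 0x74 (blk 14, set 0) → VC-HIT  vc=[4]
12: 0x20 (blk 4, set 0) → VC-HIT  vc=[14]

SEQ = [MISS, L1-HIT, L1-HIT, MISS, L1-HIT, VC-HIT, L1-HIT, VC-HIT, VC-HIT, VC-HIT, L1-HIT, VC-HIT, VC-HIT]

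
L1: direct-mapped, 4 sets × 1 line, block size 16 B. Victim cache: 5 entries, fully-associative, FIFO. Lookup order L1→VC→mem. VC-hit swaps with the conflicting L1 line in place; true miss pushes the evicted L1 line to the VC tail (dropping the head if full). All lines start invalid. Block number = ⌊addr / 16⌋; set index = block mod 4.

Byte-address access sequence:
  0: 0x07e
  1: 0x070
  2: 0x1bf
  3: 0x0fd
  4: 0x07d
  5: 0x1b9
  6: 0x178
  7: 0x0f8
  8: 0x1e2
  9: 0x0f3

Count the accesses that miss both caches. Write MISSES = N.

0: 0x7e (blk 7, set 3) → MISS  vc=[]
1: 0x70 (blk 7, set 3) → L1-HIT  vc=[]
2: 0x1bf (blk 27, set 3) → MISS  vc=[7]
3: 0xfd (blk 15, set 3) → MISS  vc=[7, 27]
4: 0x7d (blk 7, set 3) → VC-HIT  vc=[15, 27]
5: 0x1b9 (blk 27, set 3) → VC-HIT  vc=[15, 7]
6: 0x178 (blk 23, set 3) → MISS  vc=[15, 7, 27]
7: 0xf8 (blk 15, set 3) → VC-HIT  vc=[23, 7, 27]
8: 0x1e2 (blk 30, set 2) → MISS  vc=[23, 7, 27]
9: 0xf3 (blk 15, set 3) → L1-HIT  vc=[23, 7, 27]

MISSES = 5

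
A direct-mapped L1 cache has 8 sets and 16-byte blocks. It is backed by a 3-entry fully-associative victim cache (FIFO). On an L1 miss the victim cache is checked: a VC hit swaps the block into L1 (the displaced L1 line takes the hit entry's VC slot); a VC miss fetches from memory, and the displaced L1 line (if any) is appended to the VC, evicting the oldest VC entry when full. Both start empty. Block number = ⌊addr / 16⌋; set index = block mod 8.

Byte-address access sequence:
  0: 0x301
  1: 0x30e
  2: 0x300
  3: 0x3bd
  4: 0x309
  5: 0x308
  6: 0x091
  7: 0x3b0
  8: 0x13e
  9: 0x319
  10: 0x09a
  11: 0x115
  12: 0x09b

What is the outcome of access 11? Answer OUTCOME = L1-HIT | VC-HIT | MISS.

OUTCOME = MISS

0: 0x301 (blk 48, set 0) → MISS  vc=[]
1: 0x30e (blk 48, set 0) → L1-HIT  vc=[]
2: 0x300 (blk 48, set 0) → L1-HIT  vc=[]
3: 0x3bd (blk 59, set 3) → MISS  vc=[]
4: 0x309 (blk 48, set 0) → L1-HIT  vc=[]
5: 0x308 (blk 48, set 0) → L1-HIT  vc=[]
6: 0x91 (blk 9, set 1) → MISS  vc=[]
7: 0x3b0 (blk 59, set 3) → L1-HIT  vc=[]
8: 0x13e (blk 19, set 3) → MISS  vc=[59]
9: 0x319 (blk 49, set 1) → MISS  vc=[59, 9]
10: 0x9a (blk 9, set 1) → VC-HIT  vc=[59, 49]
11: 0x115 (blk 17, set 1) → MISS  vc=[59, 49, 9]
12: 0x9b (blk 9, set 1) → VC-HIT  vc=[59, 49, 17]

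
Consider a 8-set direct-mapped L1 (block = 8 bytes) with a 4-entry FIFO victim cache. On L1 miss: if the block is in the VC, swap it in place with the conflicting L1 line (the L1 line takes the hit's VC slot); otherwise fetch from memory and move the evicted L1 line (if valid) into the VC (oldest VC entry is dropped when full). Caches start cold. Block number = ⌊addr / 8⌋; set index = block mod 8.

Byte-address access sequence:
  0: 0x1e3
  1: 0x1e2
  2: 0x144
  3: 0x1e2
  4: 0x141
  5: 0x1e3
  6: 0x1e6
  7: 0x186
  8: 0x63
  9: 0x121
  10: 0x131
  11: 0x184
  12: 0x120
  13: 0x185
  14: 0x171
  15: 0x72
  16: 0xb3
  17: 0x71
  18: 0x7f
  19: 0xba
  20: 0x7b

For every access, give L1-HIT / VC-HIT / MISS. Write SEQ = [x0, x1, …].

#0 0x1e3→b60/s4 MISS; vc=[]
#1 0x1e2→b60/s4 L1-HIT; vc=[]
#2 0x144→b40/s0 MISS; vc=[]
#3 0x1e2→b60/s4 L1-HIT; vc=[]
#4 0x141→b40/s0 L1-HIT; vc=[]
#5 0x1e3→b60/s4 L1-HIT; vc=[]
#6 0x1e6→b60/s4 L1-HIT; vc=[]
#7 0x186→b48/s0 MISS; vc=[40]
#8 0x63→b12/s4 MISS; vc=[40,60]
#9 0x121→b36/s4 MISS; vc=[40,60,12]
#10 0x131→b38/s6 MISS; vc=[40,60,12]
#11 0x184→b48/s0 L1-HIT; vc=[40,60,12]
#12 0x120→b36/s4 L1-HIT; vc=[40,60,12]
#13 0x185→b48/s0 L1-HIT; vc=[40,60,12]
#14 0x171→b46/s6 MISS; vc=[40,60,12,38]
#15 0x72→b14/s6 MISS; vc=[60,12,38,46]
#16 0xb3→b22/s6 MISS; vc=[12,38,46,14]
#17 0x71→b14/s6 VC-HIT; vc=[12,38,46,22]
#18 0x7f→b15/s7 MISS; vc=[12,38,46,22]
#19 0xba→b23/s7 MISS; vc=[38,46,22,15]
#20 0x7b→b15/s7 VC-HIT; vc=[38,46,22,23]

SEQ = [MISS, L1-HIT, MISS, L1-HIT, L1-HIT, L1-HIT, L1-HIT, MISS, MISS, MISS, MISS, L1-HIT, L1-HIT, L1-HIT, MISS, MISS, MISS, VC-HIT, MISS, MISS, VC-HIT]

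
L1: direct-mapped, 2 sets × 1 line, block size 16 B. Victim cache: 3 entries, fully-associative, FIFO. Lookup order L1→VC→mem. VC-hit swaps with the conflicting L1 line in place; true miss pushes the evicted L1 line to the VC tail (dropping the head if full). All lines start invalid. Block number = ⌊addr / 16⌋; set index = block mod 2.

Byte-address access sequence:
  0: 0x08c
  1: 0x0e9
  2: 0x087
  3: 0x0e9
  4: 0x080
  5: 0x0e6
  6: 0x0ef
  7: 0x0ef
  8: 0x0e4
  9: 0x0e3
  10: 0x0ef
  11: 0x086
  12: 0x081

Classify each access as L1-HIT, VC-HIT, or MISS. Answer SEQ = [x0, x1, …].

SEQ = [MISS, MISS, VC-HIT, VC-HIT, VC-HIT, VC-HIT, L1-HIT, L1-HIT, L1-HIT, L1-HIT, L1-HIT, VC-HIT, L1-HIT]

#0 0x8c→b8/s0 MISS; vc=[]
#1 0xe9→b14/s0 MISS; vc=[8]
#2 0x87→b8/s0 VC-HIT; vc=[14]
#3 0xe9→b14/s0 VC-HIT; vc=[8]
#4 0x80→b8/s0 VC-HIT; vc=[14]
#5 0xe6→b14/s0 VC-HIT; vc=[8]
#6 0xef→b14/s0 L1-HIT; vc=[8]
#7 0xef→b14/s0 L1-HIT; vc=[8]
#8 0xe4→b14/s0 L1-HIT; vc=[8]
#9 0xe3→b14/s0 L1-HIT; vc=[8]
#10 0xef→b14/s0 L1-HIT; vc=[8]
#11 0x86→b8/s0 VC-HIT; vc=[14]
#12 0x81→b8/s0 L1-HIT; vc=[14]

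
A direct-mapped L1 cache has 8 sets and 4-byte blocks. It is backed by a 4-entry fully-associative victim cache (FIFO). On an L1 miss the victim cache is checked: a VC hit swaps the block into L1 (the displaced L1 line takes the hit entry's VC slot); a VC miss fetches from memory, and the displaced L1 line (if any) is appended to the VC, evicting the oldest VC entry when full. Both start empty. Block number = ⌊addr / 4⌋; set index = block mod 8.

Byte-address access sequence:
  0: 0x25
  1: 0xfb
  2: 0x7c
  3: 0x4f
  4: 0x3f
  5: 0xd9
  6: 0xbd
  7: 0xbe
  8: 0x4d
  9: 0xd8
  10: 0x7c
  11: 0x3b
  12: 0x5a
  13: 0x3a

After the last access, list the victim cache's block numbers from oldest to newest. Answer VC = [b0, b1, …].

#0 0x25→b9/s1 MISS; vc=[]
#1 0xfb→b62/s6 MISS; vc=[]
#2 0x7c→b31/s7 MISS; vc=[]
#3 0x4f→b19/s3 MISS; vc=[]
#4 0x3f→b15/s7 MISS; vc=[31]
#5 0xd9→b54/s6 MISS; vc=[31,62]
#6 0xbd→b47/s7 MISS; vc=[31,62,15]
#7 0xbe→b47/s7 L1-HIT; vc=[31,62,15]
#8 0x4d→b19/s3 L1-HIT; vc=[31,62,15]
#9 0xd8→b54/s6 L1-HIT; vc=[31,62,15]
#10 0x7c→b31/s7 VC-HIT; vc=[47,62,15]
#11 0x3b→b14/s6 MISS; vc=[47,62,15,54]
#12 0x5a→b22/s6 MISS; vc=[62,15,54,14]
#13 0x3a→b14/s6 VC-HIT; vc=[62,15,54,22]

VC = [62, 15, 54, 22]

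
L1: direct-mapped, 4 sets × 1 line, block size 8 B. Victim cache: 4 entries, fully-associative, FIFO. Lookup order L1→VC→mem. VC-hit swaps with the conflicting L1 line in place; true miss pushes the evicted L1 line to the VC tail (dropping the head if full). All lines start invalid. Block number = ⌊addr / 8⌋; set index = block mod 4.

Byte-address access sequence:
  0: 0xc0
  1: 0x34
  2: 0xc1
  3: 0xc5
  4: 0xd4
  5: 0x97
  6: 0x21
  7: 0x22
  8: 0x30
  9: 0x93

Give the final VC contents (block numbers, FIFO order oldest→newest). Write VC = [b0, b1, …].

#0 0xc0→b24/s0 MISS; vc=[]
#1 0x34→b6/s2 MISS; vc=[]
#2 0xc1→b24/s0 L1-HIT; vc=[]
#3 0xc5→b24/s0 L1-HIT; vc=[]
#4 0xd4→b26/s2 MISS; vc=[6]
#5 0x97→b18/s2 MISS; vc=[6,26]
#6 0x21→b4/s0 MISS; vc=[6,26,24]
#7 0x22→b4/s0 L1-HIT; vc=[6,26,24]
#8 0x30→b6/s2 VC-HIT; vc=[18,26,24]
#9 0x93→b18/s2 VC-HIT; vc=[6,26,24]

VC = [6, 26, 24]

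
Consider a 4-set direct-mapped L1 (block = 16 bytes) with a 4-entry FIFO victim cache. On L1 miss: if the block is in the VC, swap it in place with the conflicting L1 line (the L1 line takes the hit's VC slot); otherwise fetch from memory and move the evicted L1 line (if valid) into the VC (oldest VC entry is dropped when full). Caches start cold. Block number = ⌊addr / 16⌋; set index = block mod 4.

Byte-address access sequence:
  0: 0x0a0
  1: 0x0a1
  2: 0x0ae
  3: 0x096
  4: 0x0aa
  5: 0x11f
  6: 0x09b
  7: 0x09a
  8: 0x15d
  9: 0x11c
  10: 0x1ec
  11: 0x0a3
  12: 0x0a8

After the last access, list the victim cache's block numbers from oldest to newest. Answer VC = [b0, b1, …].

VC = [21, 9, 30]

#0 0xa0→b10/s2 MISS; vc=[]
#1 0xa1→b10/s2 L1-HIT; vc=[]
#2 0xae→b10/s2 L1-HIT; vc=[]
#3 0x96→b9/s1 MISS; vc=[]
#4 0xaa→b10/s2 L1-HIT; vc=[]
#5 0x11f→b17/s1 MISS; vc=[9]
#6 0x9b→b9/s1 VC-HIT; vc=[17]
#7 0x9a→b9/s1 L1-HIT; vc=[17]
#8 0x15d→b21/s1 MISS; vc=[17,9]
#9 0x11c→b17/s1 VC-HIT; vc=[21,9]
#10 0x1ec→b30/s2 MISS; vc=[21,9,10]
#11 0xa3→b10/s2 VC-HIT; vc=[21,9,30]
#12 0xa8→b10/s2 L1-HIT; vc=[21,9,30]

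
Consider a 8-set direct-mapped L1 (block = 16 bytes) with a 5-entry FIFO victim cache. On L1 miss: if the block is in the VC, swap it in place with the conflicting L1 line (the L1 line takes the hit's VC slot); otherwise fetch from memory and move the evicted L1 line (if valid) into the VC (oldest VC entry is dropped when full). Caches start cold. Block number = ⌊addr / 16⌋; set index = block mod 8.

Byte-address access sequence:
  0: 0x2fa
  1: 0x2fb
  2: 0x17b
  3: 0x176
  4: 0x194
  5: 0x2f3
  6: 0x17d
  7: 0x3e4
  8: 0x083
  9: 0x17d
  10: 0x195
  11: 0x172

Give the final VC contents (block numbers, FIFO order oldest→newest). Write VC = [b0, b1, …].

0: 0x2fa (blk 47, set 7) → MISS  vc=[]
1: 0x2fb (blk 47, set 7) → L1-HIT  vc=[]
2: 0x17b (blk 23, set 7) → MISS  vc=[47]
3: 0x176 (blk 23, set 7) → L1-HIT  vc=[47]
4: 0x194 (blk 25, set 1) → MISS  vc=[47]
5: 0x2f3 (blk 47, set 7) → VC-HIT  vc=[23]
6: 0x17d (blk 23, set 7) → VC-HIT  vc=[47]
7: 0x3e4 (blk 62, set 6) → MISS  vc=[47]
8: 0x83 (blk 8, set 0) → MISS  vc=[47]
9: 0x17d (blk 23, set 7) → L1-HIT  vc=[47]
10: 0x195 (blk 25, set 1) → L1-HIT  vc=[47]
11: 0x172 (blk 23, set 7) → L1-HIT  vc=[47]

VC = [47]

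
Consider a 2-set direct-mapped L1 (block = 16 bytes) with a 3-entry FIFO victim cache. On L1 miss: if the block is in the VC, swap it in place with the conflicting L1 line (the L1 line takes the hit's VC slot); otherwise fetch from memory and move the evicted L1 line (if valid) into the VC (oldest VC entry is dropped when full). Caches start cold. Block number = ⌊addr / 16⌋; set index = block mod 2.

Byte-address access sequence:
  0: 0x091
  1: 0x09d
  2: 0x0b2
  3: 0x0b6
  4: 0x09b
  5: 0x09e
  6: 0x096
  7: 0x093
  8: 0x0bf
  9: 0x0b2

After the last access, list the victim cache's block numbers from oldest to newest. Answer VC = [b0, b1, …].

VC = [9]

0: 0x91 (blk 9, set 1) → MISS  vc=[]
1: 0x9d (blk 9, set 1) → L1-HIT  vc=[]
2: 0xb2 (blk 11, set 1) → MISS  vc=[9]
3: 0xb6 (blk 11, set 1) → L1-HIT  vc=[9]
4: 0x9b (blk 9, set 1) → VC-HIT  vc=[11]
5: 0x9e (blk 9, set 1) → L1-HIT  vc=[11]
6: 0x96 (blk 9, set 1) → L1-HIT  vc=[11]
7: 0x93 (blk 9, set 1) → L1-HIT  vc=[11]
8: 0xbf (blk 11, set 1) → VC-HIT  vc=[9]
9: 0xb2 (blk 11, set 1) → L1-HIT  vc=[9]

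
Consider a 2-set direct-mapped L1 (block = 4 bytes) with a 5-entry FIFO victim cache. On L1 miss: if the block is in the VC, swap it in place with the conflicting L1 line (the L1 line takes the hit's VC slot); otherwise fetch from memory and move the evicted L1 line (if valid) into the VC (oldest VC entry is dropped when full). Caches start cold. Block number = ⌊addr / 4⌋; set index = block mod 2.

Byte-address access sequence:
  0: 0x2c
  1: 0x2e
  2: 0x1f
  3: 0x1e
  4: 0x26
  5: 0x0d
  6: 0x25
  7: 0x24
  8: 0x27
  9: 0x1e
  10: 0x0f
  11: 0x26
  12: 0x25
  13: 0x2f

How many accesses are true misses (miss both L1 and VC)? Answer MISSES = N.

MISSES = 4

  [0] addr=0x2c blk=11 s=1: MISS | VC []
  [1] addr=0x2e blk=11 s=1: L1-HIT | VC []
  [2] addr=0x1f blk=7 s=1: MISS | VC [11]
  [3] addr=0x1e blk=7 s=1: L1-HIT | VC [11]
  [4] addr=0x26 blk=9 s=1: MISS | VC [11, 7]
  [5] addr=0xd blk=3 s=1: MISS | VC [11, 7, 9]
  [6] addr=0x25 blk=9 s=1: VC-HIT | VC [11, 7, 3]
  [7] addr=0x24 blk=9 s=1: L1-HIT | VC [11, 7, 3]
  [8] addr=0x27 blk=9 s=1: L1-HIT | VC [11, 7, 3]
  [9] addr=0x1e blk=7 s=1: VC-HIT | VC [11, 9, 3]
  [10] addr=0xf blk=3 s=1: VC-HIT | VC [11, 9, 7]
  [11] addr=0x26 blk=9 s=1: VC-HIT | VC [11, 3, 7]
  [12] addr=0x25 blk=9 s=1: L1-HIT | VC [11, 3, 7]
  [13] addr=0x2f blk=11 s=1: VC-HIT | VC [9, 3, 7]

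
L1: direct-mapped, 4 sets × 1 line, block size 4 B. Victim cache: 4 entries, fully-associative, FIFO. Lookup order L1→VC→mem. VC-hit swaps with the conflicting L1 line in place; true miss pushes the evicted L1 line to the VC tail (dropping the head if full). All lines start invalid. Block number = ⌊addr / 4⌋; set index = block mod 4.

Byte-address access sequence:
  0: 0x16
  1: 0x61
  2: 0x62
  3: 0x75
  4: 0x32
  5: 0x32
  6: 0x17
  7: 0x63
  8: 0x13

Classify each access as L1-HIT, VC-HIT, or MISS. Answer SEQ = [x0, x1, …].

0: 0x16 (blk 5, set 1) → MISS  vc=[]
1: 0x61 (blk 24, set 0) → MISS  vc=[]
2: 0x62 (blk 24, set 0) → L1-HIT  vc=[]
3: 0x75 (blk 29, set 1) → MISS  vc=[5]
4: 0x32 (blk 12, set 0) → MISS  vc=[5, 24]
5: 0x32 (blk 12, set 0) → L1-HIT  vc=[5, 24]
6: 0x17 (blk 5, set 1) → VC-HIT  vc=[29, 24]
7: 0x63 (blk 24, set 0) → VC-HIT  vc=[29, 12]
8: 0x13 (blk 4, set 0) → MISS  vc=[29, 12, 24]

SEQ = [MISS, MISS, L1-HIT, MISS, MISS, L1-HIT, VC-HIT, VC-HIT, MISS]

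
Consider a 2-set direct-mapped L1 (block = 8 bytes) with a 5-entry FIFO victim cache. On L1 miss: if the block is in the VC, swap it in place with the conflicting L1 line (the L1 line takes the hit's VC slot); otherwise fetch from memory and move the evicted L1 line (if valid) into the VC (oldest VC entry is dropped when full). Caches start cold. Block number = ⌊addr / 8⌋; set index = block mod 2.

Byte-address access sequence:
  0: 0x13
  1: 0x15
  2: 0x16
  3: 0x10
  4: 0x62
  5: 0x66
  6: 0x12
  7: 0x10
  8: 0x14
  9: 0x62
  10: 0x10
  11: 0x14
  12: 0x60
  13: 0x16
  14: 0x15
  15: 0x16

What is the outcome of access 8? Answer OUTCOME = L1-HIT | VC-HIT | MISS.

0: 0x13 (blk 2, set 0) → MISS  vc=[]
1: 0x15 (blk 2, set 0) → L1-HIT  vc=[]
2: 0x16 (blk 2, set 0) → L1-HIT  vc=[]
3: 0x10 (blk 2, set 0) → L1-HIT  vc=[]
4: 0x62 (blk 12, set 0) → MISS  vc=[2]
5: 0x66 (blk 12, set 0) → L1-HIT  vc=[2]
6: 0x12 (blk 2, set 0) → VC-HIT  vc=[12]
7: 0x10 (blk 2, set 0) → L1-HIT  vc=[12]
8: 0x14 (blk 2, set 0) → L1-HIT  vc=[12]
9: 0x62 (blk 12, set 0) → VC-HIT  vc=[2]
10: 0x10 (blk 2, set 0) → VC-HIT  vc=[12]
11: 0x14 (blk 2, set 0) → L1-HIT  vc=[12]
12: 0x60 (blk 12, set 0) → VC-HIT  vc=[2]
13: 0x16 (blk 2, set 0) → VC-HIT  vc=[12]
14: 0x15 (blk 2, set 0) → L1-HIT  vc=[12]
15: 0x16 (blk 2, set 0) → L1-HIT  vc=[12]

OUTCOME = L1-HIT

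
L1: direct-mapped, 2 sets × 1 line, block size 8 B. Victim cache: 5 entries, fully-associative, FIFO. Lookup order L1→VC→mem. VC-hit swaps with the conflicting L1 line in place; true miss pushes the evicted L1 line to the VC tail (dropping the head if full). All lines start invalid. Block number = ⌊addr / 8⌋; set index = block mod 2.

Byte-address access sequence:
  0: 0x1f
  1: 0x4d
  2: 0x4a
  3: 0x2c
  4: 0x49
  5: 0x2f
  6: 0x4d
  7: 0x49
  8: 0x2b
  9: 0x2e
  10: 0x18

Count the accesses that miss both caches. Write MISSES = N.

MISSES = 3

0: 0x1f (blk 3, set 1) → MISS  vc=[]
1: 0x4d (blk 9, set 1) → MISS  vc=[3]
2: 0x4a (blk 9, set 1) → L1-HIT  vc=[3]
3: 0x2c (blk 5, set 1) → MISS  vc=[3, 9]
4: 0x49 (blk 9, set 1) → VC-HIT  vc=[3, 5]
5: 0x2f (blk 5, set 1) → VC-HIT  vc=[3, 9]
6: 0x4d (blk 9, set 1) → VC-HIT  vc=[3, 5]
7: 0x49 (blk 9, set 1) → L1-HIT  vc=[3, 5]
8: 0x2b (blk 5, set 1) → VC-HIT  vc=[3, 9]
9: 0x2e (blk 5, set 1) → L1-HIT  vc=[3, 9]
10: 0x18 (blk 3, set 1) → VC-HIT  vc=[5, 9]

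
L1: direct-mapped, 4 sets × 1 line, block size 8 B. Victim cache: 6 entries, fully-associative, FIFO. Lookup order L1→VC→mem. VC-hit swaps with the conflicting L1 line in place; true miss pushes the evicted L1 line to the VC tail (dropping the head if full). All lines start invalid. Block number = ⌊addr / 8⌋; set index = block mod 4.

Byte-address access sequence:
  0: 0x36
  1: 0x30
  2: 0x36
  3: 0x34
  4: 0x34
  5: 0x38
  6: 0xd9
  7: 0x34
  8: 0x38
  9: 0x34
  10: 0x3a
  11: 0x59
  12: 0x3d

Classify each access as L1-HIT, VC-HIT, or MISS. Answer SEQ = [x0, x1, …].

SEQ = [MISS, L1-HIT, L1-HIT, L1-HIT, L1-HIT, MISS, MISS, L1-HIT, VC-HIT, L1-HIT, L1-HIT, MISS, VC-HIT]

  [0] addr=0x36 blk=6 s=2: MISS | VC []
  [1] addr=0x30 blk=6 s=2: L1-HIT | VC []
  [2] addr=0x36 blk=6 s=2: L1-HIT | VC []
  [3] addr=0x34 blk=6 s=2: L1-HIT | VC []
  [4] addr=0x34 blk=6 s=2: L1-HIT | VC []
  [5] addr=0x38 blk=7 s=3: MISS | VC []
  [6] addr=0xd9 blk=27 s=3: MISS | VC [7]
  [7] addr=0x34 blk=6 s=2: L1-HIT | VC [7]
  [8] addr=0x38 blk=7 s=3: VC-HIT | VC [27]
  [9] addr=0x34 blk=6 s=2: L1-HIT | VC [27]
  [10] addr=0x3a blk=7 s=3: L1-HIT | VC [27]
  [11] addr=0x59 blk=11 s=3: MISS | VC [27, 7]
  [12] addr=0x3d blk=7 s=3: VC-HIT | VC [27, 11]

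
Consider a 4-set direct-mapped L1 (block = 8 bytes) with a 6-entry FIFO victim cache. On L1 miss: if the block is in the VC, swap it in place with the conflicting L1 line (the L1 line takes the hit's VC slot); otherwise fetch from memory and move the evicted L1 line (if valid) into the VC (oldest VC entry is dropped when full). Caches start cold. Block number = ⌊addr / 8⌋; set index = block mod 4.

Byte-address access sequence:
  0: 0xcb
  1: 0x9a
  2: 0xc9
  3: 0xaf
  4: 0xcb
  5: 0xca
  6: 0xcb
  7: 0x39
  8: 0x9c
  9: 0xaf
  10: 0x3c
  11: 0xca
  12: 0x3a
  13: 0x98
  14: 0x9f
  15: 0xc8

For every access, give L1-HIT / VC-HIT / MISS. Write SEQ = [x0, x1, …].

SEQ = [MISS, MISS, L1-HIT, MISS, VC-HIT, L1-HIT, L1-HIT, MISS, VC-HIT, VC-HIT, VC-HIT, VC-HIT, L1-HIT, VC-HIT, L1-HIT, L1-HIT]

#0 0xcb→b25/s1 MISS; vc=[]
#1 0x9a→b19/s3 MISS; vc=[]
#2 0xc9→b25/s1 L1-HIT; vc=[]
#3 0xaf→b21/s1 MISS; vc=[25]
#4 0xcb→b25/s1 VC-HIT; vc=[21]
#5 0xca→b25/s1 L1-HIT; vc=[21]
#6 0xcb→b25/s1 L1-HIT; vc=[21]
#7 0x39→b7/s3 MISS; vc=[21,19]
#8 0x9c→b19/s3 VC-HIT; vc=[21,7]
#9 0xaf→b21/s1 VC-HIT; vc=[25,7]
#10 0x3c→b7/s3 VC-HIT; vc=[25,19]
#11 0xca→b25/s1 VC-HIT; vc=[21,19]
#12 0x3a→b7/s3 L1-HIT; vc=[21,19]
#13 0x98→b19/s3 VC-HIT; vc=[21,7]
#14 0x9f→b19/s3 L1-HIT; vc=[21,7]
#15 0xc8→b25/s1 L1-HIT; vc=[21,7]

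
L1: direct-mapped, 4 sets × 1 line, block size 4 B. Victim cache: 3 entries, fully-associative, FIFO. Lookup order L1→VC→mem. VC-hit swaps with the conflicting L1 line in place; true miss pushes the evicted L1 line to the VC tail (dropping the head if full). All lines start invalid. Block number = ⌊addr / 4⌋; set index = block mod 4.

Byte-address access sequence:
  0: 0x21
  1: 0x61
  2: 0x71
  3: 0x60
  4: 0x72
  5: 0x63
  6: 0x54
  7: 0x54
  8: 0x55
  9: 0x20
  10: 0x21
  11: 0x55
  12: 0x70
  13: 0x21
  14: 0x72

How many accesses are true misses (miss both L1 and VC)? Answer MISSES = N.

#0 0x21→b8/s0 MISS; vc=[]
#1 0x61→b24/s0 MISS; vc=[8]
#2 0x71→b28/s0 MISS; vc=[8,24]
#3 0x60→b24/s0 VC-HIT; vc=[8,28]
#4 0x72→b28/s0 VC-HIT; vc=[8,24]
#5 0x63→b24/s0 VC-HIT; vc=[8,28]
#6 0x54→b21/s1 MISS; vc=[8,28]
#7 0x54→b21/s1 L1-HIT; vc=[8,28]
#8 0x55→b21/s1 L1-HIT; vc=[8,28]
#9 0x20→b8/s0 VC-HIT; vc=[24,28]
#10 0x21→b8/s0 L1-HIT; vc=[24,28]
#11 0x55→b21/s1 L1-HIT; vc=[24,28]
#12 0x70→b28/s0 VC-HIT; vc=[24,8]
#13 0x21→b8/s0 VC-HIT; vc=[24,28]
#14 0x72→b28/s0 VC-HIT; vc=[24,8]

MISSES = 4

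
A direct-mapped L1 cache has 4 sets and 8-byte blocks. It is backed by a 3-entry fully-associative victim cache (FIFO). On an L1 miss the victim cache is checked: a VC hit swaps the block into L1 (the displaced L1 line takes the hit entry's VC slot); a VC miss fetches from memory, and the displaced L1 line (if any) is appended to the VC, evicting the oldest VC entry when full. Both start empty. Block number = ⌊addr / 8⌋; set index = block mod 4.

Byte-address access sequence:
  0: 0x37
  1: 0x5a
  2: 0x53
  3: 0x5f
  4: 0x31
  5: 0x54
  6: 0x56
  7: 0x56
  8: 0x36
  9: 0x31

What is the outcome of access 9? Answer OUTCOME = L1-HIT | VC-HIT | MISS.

0: 0x37 (blk 6, set 2) → MISS  vc=[]
1: 0x5a (blk 11, set 3) → MISS  vc=[]
2: 0x53 (blk 10, set 2) → MISS  vc=[6]
3: 0x5f (blk 11, set 3) → L1-HIT  vc=[6]
4: 0x31 (blk 6, set 2) → VC-HIT  vc=[10]
5: 0x54 (blk 10, set 2) → VC-HIT  vc=[6]
6: 0x56 (blk 10, set 2) → L1-HIT  vc=[6]
7: 0x56 (blk 10, set 2) → L1-HIT  vc=[6]
8: 0x36 (blk 6, set 2) → VC-HIT  vc=[10]
9: 0x31 (blk 6, set 2) → L1-HIT  vc=[10]

OUTCOME = L1-HIT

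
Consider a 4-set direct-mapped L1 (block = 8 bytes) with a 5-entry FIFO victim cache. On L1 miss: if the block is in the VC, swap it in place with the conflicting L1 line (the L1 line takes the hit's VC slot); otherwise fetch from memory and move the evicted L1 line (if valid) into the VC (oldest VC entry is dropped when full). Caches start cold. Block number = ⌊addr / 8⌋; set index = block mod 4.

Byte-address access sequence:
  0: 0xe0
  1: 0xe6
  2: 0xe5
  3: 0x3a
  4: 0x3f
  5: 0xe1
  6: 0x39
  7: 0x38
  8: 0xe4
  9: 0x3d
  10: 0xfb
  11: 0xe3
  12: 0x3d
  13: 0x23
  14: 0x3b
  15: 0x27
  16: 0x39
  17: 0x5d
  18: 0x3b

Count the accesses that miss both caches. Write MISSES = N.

MISSES = 5

  [0] addr=0xe0 blk=28 s=0: MISS | VC []
  [1] addr=0xe6 blk=28 s=0: L1-HIT | VC []
  [2] addr=0xe5 blk=28 s=0: L1-HIT | VC []
  [3] addr=0x3a blk=7 s=3: MISS | VC []
  [4] addr=0x3f blk=7 s=3: L1-HIT | VC []
  [5] addr=0xe1 blk=28 s=0: L1-HIT | VC []
  [6] addr=0x39 blk=7 s=3: L1-HIT | VC []
  [7] addr=0x38 blk=7 s=3: L1-HIT | VC []
  [8] addr=0xe4 blk=28 s=0: L1-HIT | VC []
  [9] addr=0x3d blk=7 s=3: L1-HIT | VC []
  [10] addr=0xfb blk=31 s=3: MISS | VC [7]
  [11] addr=0xe3 blk=28 s=0: L1-HIT | VC [7]
  [12] addr=0x3d blk=7 s=3: VC-HIT | VC [31]
  [13] addr=0x23 blk=4 s=0: MISS | VC [31, 28]
  [14] addr=0x3b blk=7 s=3: L1-HIT | VC [31, 28]
  [15] addr=0x27 blk=4 s=0: L1-HIT | VC [31, 28]
  [16] addr=0x39 blk=7 s=3: L1-HIT | VC [31, 28]
  [17] addr=0x5d blk=11 s=3: MISS | VC [31, 28, 7]
  [18] addr=0x3b blk=7 s=3: VC-HIT | VC [31, 28, 11]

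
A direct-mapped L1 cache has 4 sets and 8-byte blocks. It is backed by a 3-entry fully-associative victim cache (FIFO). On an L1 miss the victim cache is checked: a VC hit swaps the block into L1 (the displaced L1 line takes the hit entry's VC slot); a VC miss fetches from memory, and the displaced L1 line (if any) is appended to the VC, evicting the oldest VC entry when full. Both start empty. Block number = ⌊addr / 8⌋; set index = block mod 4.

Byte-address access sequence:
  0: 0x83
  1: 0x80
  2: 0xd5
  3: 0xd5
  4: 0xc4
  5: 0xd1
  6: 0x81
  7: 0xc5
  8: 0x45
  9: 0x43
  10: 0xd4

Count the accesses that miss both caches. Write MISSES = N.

#0 0x83→b16/s0 MISS; vc=[]
#1 0x80→b16/s0 L1-HIT; vc=[]
#2 0xd5→b26/s2 MISS; vc=[]
#3 0xd5→b26/s2 L1-HIT; vc=[]
#4 0xc4→b24/s0 MISS; vc=[16]
#5 0xd1→b26/s2 L1-HIT; vc=[16]
#6 0x81→b16/s0 VC-HIT; vc=[24]
#7 0xc5→b24/s0 VC-HIT; vc=[16]
#8 0x45→b8/s0 MISS; vc=[16,24]
#9 0x43→b8/s0 L1-HIT; vc=[16,24]
#10 0xd4→b26/s2 L1-HIT; vc=[16,24]

MISSES = 4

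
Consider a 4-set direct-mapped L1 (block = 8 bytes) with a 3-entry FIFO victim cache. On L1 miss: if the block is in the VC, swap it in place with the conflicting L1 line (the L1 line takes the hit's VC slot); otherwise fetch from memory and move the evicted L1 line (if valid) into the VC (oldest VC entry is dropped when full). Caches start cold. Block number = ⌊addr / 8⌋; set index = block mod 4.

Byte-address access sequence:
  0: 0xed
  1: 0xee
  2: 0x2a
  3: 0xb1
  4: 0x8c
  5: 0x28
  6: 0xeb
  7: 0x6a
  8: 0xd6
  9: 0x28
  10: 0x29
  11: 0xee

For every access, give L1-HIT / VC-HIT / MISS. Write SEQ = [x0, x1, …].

SEQ = [MISS, L1-HIT, MISS, MISS, MISS, VC-HIT, VC-HIT, MISS, MISS, MISS, L1-HIT, VC-HIT]

#0 0xed→b29/s1 MISS; vc=[]
#1 0xee→b29/s1 L1-HIT; vc=[]
#2 0x2a→b5/s1 MISS; vc=[29]
#3 0xb1→b22/s2 MISS; vc=[29]
#4 0x8c→b17/s1 MISS; vc=[29,5]
#5 0x28→b5/s1 VC-HIT; vc=[29,17]
#6 0xeb→b29/s1 VC-HIT; vc=[5,17]
#7 0x6a→b13/s1 MISS; vc=[5,17,29]
#8 0xd6→b26/s2 MISS; vc=[17,29,22]
#9 0x28→b5/s1 MISS; vc=[29,22,13]
#10 0x29→b5/s1 L1-HIT; vc=[29,22,13]
#11 0xee→b29/s1 VC-HIT; vc=[5,22,13]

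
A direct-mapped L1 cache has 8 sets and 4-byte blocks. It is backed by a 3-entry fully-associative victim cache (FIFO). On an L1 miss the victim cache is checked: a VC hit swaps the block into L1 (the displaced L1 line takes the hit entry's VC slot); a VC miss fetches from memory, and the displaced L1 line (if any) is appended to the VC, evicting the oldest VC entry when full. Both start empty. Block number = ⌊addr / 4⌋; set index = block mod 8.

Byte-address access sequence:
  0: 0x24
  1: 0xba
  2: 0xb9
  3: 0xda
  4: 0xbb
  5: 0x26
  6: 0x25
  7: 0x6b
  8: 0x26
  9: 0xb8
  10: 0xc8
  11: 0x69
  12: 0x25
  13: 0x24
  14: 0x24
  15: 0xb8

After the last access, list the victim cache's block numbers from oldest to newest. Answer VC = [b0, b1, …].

VC = [54, 50]

  [0] addr=0x24 blk=9 s=1: MISS | VC []
  [1] addr=0xba blk=46 s=6: MISS | VC []
  [2] addr=0xb9 blk=46 s=6: L1-HIT | VC []
  [3] addr=0xda blk=54 s=6: MISS | VC [46]
  [4] addr=0xbb blk=46 s=6: VC-HIT | VC [54]
  [5] addr=0x26 blk=9 s=1: L1-HIT | VC [54]
  [6] addr=0x25 blk=9 s=1: L1-HIT | VC [54]
  [7] addr=0x6b blk=26 s=2: MISS | VC [54]
  [8] addr=0x26 blk=9 s=1: L1-HIT | VC [54]
  [9] addr=0xb8 blk=46 s=6: L1-HIT | VC [54]
  [10] addr=0xc8 blk=50 s=2: MISS | VC [54, 26]
  [11] addr=0x69 blk=26 s=2: VC-HIT | VC [54, 50]
  [12] addr=0x25 blk=9 s=1: L1-HIT | VC [54, 50]
  [13] addr=0x24 blk=9 s=1: L1-HIT | VC [54, 50]
  [14] addr=0x24 blk=9 s=1: L1-HIT | VC [54, 50]
  [15] addr=0xb8 blk=46 s=6: L1-HIT | VC [54, 50]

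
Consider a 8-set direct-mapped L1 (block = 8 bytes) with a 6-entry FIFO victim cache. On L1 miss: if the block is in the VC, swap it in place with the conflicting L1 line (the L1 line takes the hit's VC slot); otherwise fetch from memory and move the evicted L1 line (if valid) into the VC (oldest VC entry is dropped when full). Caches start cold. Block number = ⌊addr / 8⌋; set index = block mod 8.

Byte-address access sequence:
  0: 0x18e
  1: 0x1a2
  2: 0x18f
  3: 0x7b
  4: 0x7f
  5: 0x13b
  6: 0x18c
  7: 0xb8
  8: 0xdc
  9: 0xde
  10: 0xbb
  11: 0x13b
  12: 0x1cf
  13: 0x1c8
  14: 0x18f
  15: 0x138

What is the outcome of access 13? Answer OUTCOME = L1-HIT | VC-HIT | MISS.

0: 0x18e (blk 49, set 1) → MISS  vc=[]
1: 0x1a2 (blk 52, set 4) → MISS  vc=[]
2: 0x18f (blk 49, set 1) → L1-HIT  vc=[]
3: 0x7b (blk 15, set 7) → MISS  vc=[]
4: 0x7f (blk 15, set 7) → L1-HIT  vc=[]
5: 0x13b (blk 39, set 7) → MISS  vc=[15]
6: 0x18c (blk 49, set 1) → L1-HIT  vc=[15]
7: 0xb8 (blk 23, set 7) → MISS  vc=[15, 39]
8: 0xdc (blk 27, set 3) → MISS  vc=[15, 39]
9: 0xde (blk 27, set 3) → L1-HIT  vc=[15, 39]
10: 0xbb (blk 23, set 7) → L1-HIT  vc=[15, 39]
11: 0x13b (blk 39, set 7) → VC-HIT  vc=[15, 23]
12: 0x1cf (blk 57, set 1) → MISS  vc=[15, 23, 49]
13: 0x1c8 (blk 57, set 1) → L1-HIT  vc=[15, 23, 49]
14: 0x18f (blk 49, set 1) → VC-HIT  vc=[15, 23, 57]
15: 0x138 (blk 39, set 7) → L1-HIT  vc=[15, 23, 57]

OUTCOME = L1-HIT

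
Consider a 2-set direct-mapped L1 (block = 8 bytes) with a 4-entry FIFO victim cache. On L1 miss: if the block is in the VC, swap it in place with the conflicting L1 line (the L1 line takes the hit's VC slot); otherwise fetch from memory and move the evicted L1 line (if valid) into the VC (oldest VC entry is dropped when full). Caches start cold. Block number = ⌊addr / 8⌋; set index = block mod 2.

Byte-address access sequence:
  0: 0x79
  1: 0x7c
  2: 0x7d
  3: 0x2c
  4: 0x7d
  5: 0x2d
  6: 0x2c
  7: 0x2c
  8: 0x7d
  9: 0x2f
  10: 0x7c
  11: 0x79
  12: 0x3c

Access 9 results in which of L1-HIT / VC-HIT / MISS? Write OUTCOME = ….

OUTCOME = VC-HIT

0: 0x79 (blk 15, set 1) → MISS  vc=[]
1: 0x7c (blk 15, set 1) → L1-HIT  vc=[]
2: 0x7d (blk 15, set 1) → L1-HIT  vc=[]
3: 0x2c (blk 5, set 1) → MISS  vc=[15]
4: 0x7d (blk 15, set 1) → VC-HIT  vc=[5]
5: 0x2d (blk 5, set 1) → VC-HIT  vc=[15]
6: 0x2c (blk 5, set 1) → L1-HIT  vc=[15]
7: 0x2c (blk 5, set 1) → L1-HIT  vc=[15]
8: 0x7d (blk 15, set 1) → VC-HIT  vc=[5]
9: 0x2f (blk 5, set 1) → VC-HIT  vc=[15]
10: 0x7c (blk 15, set 1) → VC-HIT  vc=[5]
11: 0x79 (blk 15, set 1) → L1-HIT  vc=[5]
12: 0x3c (blk 7, set 1) → MISS  vc=[5, 15]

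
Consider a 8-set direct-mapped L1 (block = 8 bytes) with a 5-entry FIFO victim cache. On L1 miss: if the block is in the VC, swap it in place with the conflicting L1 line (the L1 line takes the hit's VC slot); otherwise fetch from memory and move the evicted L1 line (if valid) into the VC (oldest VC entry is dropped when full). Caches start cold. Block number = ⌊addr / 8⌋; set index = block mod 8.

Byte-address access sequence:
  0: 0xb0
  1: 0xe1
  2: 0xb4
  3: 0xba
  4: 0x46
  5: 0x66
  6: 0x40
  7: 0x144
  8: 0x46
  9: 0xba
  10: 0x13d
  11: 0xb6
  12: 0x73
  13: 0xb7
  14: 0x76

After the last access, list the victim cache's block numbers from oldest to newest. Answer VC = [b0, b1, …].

VC = [28, 40, 23, 22]

  [0] addr=0xb0 blk=22 s=6: MISS | VC []
  [1] addr=0xe1 blk=28 s=4: MISS | VC []
  [2] addr=0xb4 blk=22 s=6: L1-HIT | VC []
  [3] addr=0xba blk=23 s=7: MISS | VC []
  [4] addr=0x46 blk=8 s=0: MISS | VC []
  [5] addr=0x66 blk=12 s=4: MISS | VC [28]
  [6] addr=0x40 blk=8 s=0: L1-HIT | VC [28]
  [7] addr=0x144 blk=40 s=0: MISS | VC [28, 8]
  [8] addr=0x46 blk=8 s=0: VC-HIT | VC [28, 40]
  [9] addr=0xba blk=23 s=7: L1-HIT | VC [28, 40]
  [10] addr=0x13d blk=39 s=7: MISS | VC [28, 40, 23]
  [11] addr=0xb6 blk=22 s=6: L1-HIT | VC [28, 40, 23]
  [12] addr=0x73 blk=14 s=6: MISS | VC [28, 40, 23, 22]
  [13] addr=0xb7 blk=22 s=6: VC-HIT | VC [28, 40, 23, 14]
  [14] addr=0x76 blk=14 s=6: VC-HIT | VC [28, 40, 23, 22]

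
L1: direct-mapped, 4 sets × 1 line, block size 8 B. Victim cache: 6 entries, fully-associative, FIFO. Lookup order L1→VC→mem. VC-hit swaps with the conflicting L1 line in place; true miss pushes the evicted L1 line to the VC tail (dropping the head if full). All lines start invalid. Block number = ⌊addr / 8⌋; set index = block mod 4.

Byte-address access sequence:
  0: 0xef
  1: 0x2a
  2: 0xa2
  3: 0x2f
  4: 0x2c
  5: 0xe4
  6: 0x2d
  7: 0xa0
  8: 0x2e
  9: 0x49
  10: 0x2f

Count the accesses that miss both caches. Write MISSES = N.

  [0] addr=0xef blk=29 s=1: MISS | VC []
  [1] addr=0x2a blk=5 s=1: MISS | VC [29]
  [2] addr=0xa2 blk=20 s=0: MISS | VC [29]
  [3] addr=0x2f blk=5 s=1: L1-HIT | VC [29]
  [4] addr=0x2c blk=5 s=1: L1-HIT | VC [29]
  [5] addr=0xe4 blk=28 s=0: MISS | VC [29, 20]
  [6] addr=0x2d blk=5 s=1: L1-HIT | VC [29, 20]
  [7] addr=0xa0 blk=20 s=0: VC-HIT | VC [29, 28]
  [8] addr=0x2e blk=5 s=1: L1-HIT | VC [29, 28]
  [9] addr=0x49 blk=9 s=1: MISS | VC [29, 28, 5]
  [10] addr=0x2f blk=5 s=1: VC-HIT | VC [29, 28, 9]

MISSES = 5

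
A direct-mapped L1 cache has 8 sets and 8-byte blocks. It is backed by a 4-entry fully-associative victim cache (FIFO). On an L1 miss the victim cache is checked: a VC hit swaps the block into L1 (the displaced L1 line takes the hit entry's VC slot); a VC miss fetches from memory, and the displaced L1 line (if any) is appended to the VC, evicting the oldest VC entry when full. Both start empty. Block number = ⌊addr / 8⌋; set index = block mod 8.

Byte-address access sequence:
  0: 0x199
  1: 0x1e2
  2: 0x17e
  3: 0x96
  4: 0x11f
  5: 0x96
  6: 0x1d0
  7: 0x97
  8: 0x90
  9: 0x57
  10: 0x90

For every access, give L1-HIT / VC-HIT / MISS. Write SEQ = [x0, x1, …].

SEQ = [MISS, MISS, MISS, MISS, MISS, L1-HIT, MISS, VC-HIT, L1-HIT, MISS, VC-HIT]

#0 0x199→b51/s3 MISS; vc=[]
#1 0x1e2→b60/s4 MISS; vc=[]
#2 0x17e→b47/s7 MISS; vc=[]
#3 0x96→b18/s2 MISS; vc=[]
#4 0x11f→b35/s3 MISS; vc=[51]
#5 0x96→b18/s2 L1-HIT; vc=[51]
#6 0x1d0→b58/s2 MISS; vc=[51,18]
#7 0x97→b18/s2 VC-HIT; vc=[51,58]
#8 0x90→b18/s2 L1-HIT; vc=[51,58]
#9 0x57→b10/s2 MISS; vc=[51,58,18]
#10 0x90→b18/s2 VC-HIT; vc=[51,58,10]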